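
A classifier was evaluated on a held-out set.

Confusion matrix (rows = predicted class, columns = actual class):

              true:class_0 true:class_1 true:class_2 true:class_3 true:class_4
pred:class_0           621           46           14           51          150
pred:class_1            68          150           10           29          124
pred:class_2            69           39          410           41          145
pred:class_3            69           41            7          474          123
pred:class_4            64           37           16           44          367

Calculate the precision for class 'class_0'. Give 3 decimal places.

0.704

Treat 'class_0' as positive and all other classes as negative.
precision = TP/(TP+FP).
class_0: TP=621, FP=46+14+51+150=261 → 621/882 = 0.7041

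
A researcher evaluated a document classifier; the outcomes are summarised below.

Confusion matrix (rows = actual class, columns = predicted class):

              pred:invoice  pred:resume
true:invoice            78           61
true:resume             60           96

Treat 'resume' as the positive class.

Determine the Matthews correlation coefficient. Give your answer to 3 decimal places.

MCC = (TP·TN − FP·FN) / √((TP+FP)(TP+FN)(TN+FP)(TN+FN))
Numerator = 96·78 − 61·60 = 3828
Denominator = √(157·156·139·138) = √469805544 = 21674.9981
MCC = 3828 / 21674.9981 = 0.177

0.177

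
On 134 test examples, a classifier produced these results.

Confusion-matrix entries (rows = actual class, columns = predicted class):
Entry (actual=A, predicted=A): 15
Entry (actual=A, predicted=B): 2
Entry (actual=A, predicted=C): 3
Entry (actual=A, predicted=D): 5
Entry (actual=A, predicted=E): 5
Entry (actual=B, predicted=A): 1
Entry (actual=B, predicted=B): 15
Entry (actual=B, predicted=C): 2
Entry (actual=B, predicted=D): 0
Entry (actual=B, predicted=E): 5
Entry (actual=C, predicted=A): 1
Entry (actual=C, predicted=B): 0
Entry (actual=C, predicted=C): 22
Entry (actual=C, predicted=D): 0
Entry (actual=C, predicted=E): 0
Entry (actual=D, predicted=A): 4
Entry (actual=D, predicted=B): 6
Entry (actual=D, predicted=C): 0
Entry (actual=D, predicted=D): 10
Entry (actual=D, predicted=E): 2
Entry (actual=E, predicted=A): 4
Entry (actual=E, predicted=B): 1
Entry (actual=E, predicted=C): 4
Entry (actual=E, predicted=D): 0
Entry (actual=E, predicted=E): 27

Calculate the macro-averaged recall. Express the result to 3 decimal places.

Per-class recall (TP/(TP+FN)):
  A: TP=15, FN=2+3+5+5=15 → 15/30 = 0.5000
  B: TP=15, FN=1+2+0+5=8 → 15/23 = 0.6522
  C: TP=22, FN=1+0+0+0=1 → 22/23 = 0.9565
  D: TP=10, FN=4+6+0+2=12 → 10/22 = 0.4545
  E: TP=27, FN=4+1+4+0=9 → 27/36 = 0.7500
Macro-recall = mean = (0.5000 + 0.6522 + 0.9565 + 0.4545 + 0.7500) / 5 = 0.663

0.663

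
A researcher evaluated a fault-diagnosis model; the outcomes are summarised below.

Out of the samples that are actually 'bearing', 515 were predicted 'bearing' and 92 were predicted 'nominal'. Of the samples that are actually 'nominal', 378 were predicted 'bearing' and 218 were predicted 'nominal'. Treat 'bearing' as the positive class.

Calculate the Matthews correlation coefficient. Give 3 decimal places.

MCC = (TP·TN − FP·FN) / √((TP+FP)(TP+FN)(TN+FP)(TN+FN))
Numerator = 515·218 − 378·92 = 77494
Denominator = √(893·607·596·310) = √100149342760 = 316463.8096
MCC = 77494 / 316463.8096 = 0.245

0.245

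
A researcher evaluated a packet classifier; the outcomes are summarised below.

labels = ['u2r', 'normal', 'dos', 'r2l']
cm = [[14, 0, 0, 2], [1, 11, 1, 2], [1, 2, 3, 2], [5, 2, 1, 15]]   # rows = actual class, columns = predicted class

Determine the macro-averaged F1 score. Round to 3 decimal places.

0.658

Per-class F1 score (2·TP/(2·TP+FP+FN)):
  u2r: TP=14, FP=1+1+5=7, FN=0+0+2=2 → 28/37 = 0.7568
  normal: TP=11, FP=0+2+2=4, FN=1+1+2=4 → 22/30 = 0.7333
  dos: TP=3, FP=0+1+1=2, FN=1+2+2=5 → 6/13 = 0.4615
  r2l: TP=15, FP=2+2+2=6, FN=5+2+1=8 → 30/44 = 0.6818
Macro-F1 score = mean = (0.7568 + 0.7333 + 0.4615 + 0.6818) / 4 = 0.658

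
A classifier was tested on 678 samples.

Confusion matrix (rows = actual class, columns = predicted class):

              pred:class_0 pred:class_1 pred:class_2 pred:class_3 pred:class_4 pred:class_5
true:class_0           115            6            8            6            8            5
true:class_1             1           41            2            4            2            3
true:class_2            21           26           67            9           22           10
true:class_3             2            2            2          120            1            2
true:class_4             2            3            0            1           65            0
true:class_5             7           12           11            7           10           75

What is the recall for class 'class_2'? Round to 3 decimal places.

0.432

recall = TP/(TP+FN).
class_2: TP=67, FN=21+26+9+22+10=88 → 67/155 = 0.4323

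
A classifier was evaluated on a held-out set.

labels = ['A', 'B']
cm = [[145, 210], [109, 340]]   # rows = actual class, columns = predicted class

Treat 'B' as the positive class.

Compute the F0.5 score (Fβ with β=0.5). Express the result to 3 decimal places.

0.642

Fβ = (1+β²)·TP / ((1+β²)·TP + β²·FN + FP), with β²=1/4
= 1.25·340 / (1.25·340 + 0.25·109 + 210) = 0.642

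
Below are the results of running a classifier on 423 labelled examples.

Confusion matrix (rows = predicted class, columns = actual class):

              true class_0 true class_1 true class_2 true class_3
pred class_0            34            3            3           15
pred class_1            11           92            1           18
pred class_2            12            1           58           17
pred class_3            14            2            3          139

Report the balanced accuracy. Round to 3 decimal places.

0.761

Balanced accuracy = mean of per-class recall.
  class_0: recall = 34/71 = 0.4789
  class_1: recall = 92/98 = 0.9388
  class_2: recall = 58/65 = 0.8923
  class_3: recall = 139/189 = 0.7354
Mean = (0.4789 + 0.9388 + 0.8923 + 0.7354) / 4 = 0.761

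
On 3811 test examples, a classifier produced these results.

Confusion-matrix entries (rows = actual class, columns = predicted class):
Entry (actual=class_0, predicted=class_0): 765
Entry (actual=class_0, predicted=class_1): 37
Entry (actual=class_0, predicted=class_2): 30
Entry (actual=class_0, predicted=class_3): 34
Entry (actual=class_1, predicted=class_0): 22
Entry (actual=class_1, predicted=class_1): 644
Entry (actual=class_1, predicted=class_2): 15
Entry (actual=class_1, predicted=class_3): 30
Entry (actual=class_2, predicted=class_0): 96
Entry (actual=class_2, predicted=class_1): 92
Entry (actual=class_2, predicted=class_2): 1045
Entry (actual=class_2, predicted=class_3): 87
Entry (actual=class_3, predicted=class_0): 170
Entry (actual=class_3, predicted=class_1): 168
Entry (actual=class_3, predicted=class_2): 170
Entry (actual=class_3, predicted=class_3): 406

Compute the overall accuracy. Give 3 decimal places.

Accuracy = trace / total = (765+644+1045+406=2860) / 3811 = 2860/3811 = 0.750

0.750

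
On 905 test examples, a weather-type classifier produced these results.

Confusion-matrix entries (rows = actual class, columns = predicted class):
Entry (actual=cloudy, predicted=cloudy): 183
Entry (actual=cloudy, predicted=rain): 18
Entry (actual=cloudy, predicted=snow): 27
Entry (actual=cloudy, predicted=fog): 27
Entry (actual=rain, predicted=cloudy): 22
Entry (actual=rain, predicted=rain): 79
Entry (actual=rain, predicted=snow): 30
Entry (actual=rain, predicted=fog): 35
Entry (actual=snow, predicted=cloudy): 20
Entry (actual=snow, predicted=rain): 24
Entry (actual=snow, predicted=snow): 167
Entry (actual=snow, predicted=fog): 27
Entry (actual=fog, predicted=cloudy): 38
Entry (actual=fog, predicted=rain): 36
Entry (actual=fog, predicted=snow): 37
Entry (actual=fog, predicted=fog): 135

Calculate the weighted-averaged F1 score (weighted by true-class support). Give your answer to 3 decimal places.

Per-class F1 score (2·TP/(2·TP+FP+FN)):
  cloudy: TP=183, FP=22+20+38=80, FN=18+27+27=72 → 366/518 = 0.7066
  rain: TP=79, FP=18+24+36=78, FN=22+30+35=87 → 158/323 = 0.4892
  snow: TP=167, FP=27+30+37=94, FN=20+24+27=71 → 334/499 = 0.6693
  fog: TP=135, FP=27+35+27=89, FN=38+36+37=111 → 270/470 = 0.5745
Weighted-F1 score = Σ (supportᵢ/N)·F1 scoreᵢ with N=905: (255/905)·0.7066 + (166/905)·0.4892 + (238/905)·0.6693 + (246/905)·0.5745 = 0.621

0.621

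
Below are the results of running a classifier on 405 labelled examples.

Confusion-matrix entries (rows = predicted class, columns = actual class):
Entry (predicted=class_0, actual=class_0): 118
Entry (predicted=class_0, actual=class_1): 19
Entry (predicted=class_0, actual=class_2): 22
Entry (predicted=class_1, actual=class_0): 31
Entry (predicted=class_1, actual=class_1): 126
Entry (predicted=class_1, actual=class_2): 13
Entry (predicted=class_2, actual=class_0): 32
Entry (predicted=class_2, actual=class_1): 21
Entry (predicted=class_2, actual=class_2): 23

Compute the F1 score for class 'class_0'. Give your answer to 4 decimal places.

0.6941

One-vs-rest for 'class_0': TP = diagonal; FP = other classes predicted 'class_0'; FN = 'class_0' predicted as other.
F1 score = 2·TP/(2·TP+FP+FN).
class_0: TP=118, FP=19+22=41, FN=31+32=63 → 236/340 = 0.69412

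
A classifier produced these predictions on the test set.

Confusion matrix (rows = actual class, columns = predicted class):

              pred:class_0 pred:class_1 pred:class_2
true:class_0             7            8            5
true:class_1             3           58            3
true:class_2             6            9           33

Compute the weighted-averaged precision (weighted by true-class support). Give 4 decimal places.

0.7339

Per-class precision (TP/(TP+FP)):
  class_0: TP=7, FP=3+6=9 → 7/16 = 0.43750
  class_1: TP=58, FP=8+9=17 → 58/75 = 0.77333
  class_2: TP=33, FP=5+3=8 → 33/41 = 0.80488
Weighted-precision = Σ (supportᵢ/N)·precisionᵢ with N=132: (20/132)·0.43750 + (64/132)·0.77333 + (48/132)·0.80488 = 0.7339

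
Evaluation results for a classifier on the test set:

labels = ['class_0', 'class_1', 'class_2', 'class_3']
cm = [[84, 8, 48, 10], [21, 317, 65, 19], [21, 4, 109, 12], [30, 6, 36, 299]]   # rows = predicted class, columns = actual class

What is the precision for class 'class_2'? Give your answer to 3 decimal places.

Treat 'class_2' as positive and all other classes as negative.
precision = TP/(TP+FP).
class_2: TP=109, FP=21+4+12=37 → 109/146 = 0.7466

0.747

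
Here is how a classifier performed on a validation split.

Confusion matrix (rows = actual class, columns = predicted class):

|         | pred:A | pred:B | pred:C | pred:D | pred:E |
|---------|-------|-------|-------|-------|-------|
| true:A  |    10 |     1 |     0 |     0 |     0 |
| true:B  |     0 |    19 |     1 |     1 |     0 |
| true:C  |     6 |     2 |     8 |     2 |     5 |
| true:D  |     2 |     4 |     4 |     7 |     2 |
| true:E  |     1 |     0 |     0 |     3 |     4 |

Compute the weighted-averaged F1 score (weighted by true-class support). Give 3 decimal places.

Per-class F1 score (2·TP/(2·TP+FP+FN)):
  A: TP=10, FP=0+6+2+1=9, FN=1+0+0+0=1 → 20/30 = 0.6667
  B: TP=19, FP=1+2+4+0=7, FN=0+1+1+0=2 → 38/47 = 0.8085
  C: TP=8, FP=0+1+4+0=5, FN=6+2+2+5=15 → 16/36 = 0.4444
  D: TP=7, FP=0+1+2+3=6, FN=2+4+4+2=12 → 14/32 = 0.4375
  E: TP=4, FP=0+0+5+2=7, FN=1+0+0+3=4 → 8/19 = 0.4211
Weighted-F1 score = Σ (supportᵢ/N)·F1 scoreᵢ with N=82: (11/82)·0.6667 + (21/82)·0.8085 + (23/82)·0.4444 + (19/82)·0.4375 + (8/82)·0.4211 = 0.564

0.564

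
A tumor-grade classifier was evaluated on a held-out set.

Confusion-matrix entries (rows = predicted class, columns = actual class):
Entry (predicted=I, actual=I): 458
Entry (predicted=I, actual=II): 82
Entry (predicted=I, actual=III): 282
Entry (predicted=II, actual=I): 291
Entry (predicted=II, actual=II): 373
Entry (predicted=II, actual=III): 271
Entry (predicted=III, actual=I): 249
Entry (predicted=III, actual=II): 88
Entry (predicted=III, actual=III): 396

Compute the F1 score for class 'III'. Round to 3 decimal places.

0.471

Treat 'III' as positive and all other classes as negative.
F1 score = 2·TP/(2·TP+FP+FN).
III: TP=396, FP=249+88=337, FN=282+271=553 → 792/1682 = 0.4709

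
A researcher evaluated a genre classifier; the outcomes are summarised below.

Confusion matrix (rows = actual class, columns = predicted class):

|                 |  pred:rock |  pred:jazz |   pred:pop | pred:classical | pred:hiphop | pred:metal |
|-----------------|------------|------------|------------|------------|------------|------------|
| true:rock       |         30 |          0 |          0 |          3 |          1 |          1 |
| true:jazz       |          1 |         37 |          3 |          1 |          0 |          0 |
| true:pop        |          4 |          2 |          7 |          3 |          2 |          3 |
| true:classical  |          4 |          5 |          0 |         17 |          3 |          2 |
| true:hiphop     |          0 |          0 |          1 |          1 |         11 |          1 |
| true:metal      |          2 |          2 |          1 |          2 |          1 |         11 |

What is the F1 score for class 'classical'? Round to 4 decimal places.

0.5862

F1 score = 2·TP/(2·TP+FP+FN).
classical: TP=17, FP=3+1+3+1+2=10, FN=4+5+0+3+2=14 → 34/58 = 0.58621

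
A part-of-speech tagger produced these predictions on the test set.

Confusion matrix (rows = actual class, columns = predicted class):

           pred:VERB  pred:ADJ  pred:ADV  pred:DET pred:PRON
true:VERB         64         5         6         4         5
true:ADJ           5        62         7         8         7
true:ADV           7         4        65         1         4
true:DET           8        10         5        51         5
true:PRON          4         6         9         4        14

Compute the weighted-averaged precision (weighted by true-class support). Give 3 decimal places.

Per-class precision (TP/(TP+FP)):
  VERB: TP=64, FP=5+7+8+4=24 → 64/88 = 0.7273
  ADJ: TP=62, FP=5+4+10+6=25 → 62/87 = 0.7126
  ADV: TP=65, FP=6+7+5+9=27 → 65/92 = 0.7065
  DET: TP=51, FP=4+8+1+4=17 → 51/68 = 0.7500
  PRON: TP=14, FP=5+7+4+5=21 → 14/35 = 0.4000
Weighted-precision = Σ (supportᵢ/N)·precisionᵢ with N=370: (84/370)·0.7273 + (89/370)·0.7126 + (81/370)·0.7065 + (79/370)·0.7500 + (37/370)·0.4000 = 0.691

0.691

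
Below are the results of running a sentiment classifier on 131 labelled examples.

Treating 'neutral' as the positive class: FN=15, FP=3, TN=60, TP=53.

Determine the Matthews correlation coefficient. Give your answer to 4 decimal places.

0.7391

MCC = (TP·TN − FP·FN) / √((TP+FP)(TP+FN)(TN+FP)(TN+FN))
Numerator = 53·60 − 3·15 = 3135
Denominator = √(56·68·63·75) = √17992800 = 4241.7921
MCC = 3135 / 4241.7921 = 0.7391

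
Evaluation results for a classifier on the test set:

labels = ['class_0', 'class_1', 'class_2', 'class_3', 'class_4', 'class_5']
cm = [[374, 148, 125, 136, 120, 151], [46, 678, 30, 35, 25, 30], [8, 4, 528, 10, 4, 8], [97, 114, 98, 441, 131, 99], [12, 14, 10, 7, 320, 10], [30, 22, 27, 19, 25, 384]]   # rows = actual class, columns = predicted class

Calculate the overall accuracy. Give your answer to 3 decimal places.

0.631

Accuracy = trace / total = (374+678+528+441+320+384=2725) / 4320 = 2725/4320 = 0.631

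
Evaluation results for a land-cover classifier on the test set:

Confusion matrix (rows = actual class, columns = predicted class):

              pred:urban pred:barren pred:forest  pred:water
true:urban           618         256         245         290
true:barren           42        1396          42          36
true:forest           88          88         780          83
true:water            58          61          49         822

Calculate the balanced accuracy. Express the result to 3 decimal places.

Balanced accuracy = mean of per-class recall.
  urban: recall = 618/1409 = 0.4386
  barren: recall = 1396/1516 = 0.9208
  forest: recall = 780/1039 = 0.7507
  water: recall = 822/990 = 0.8303
Mean = (0.4386 + 0.9208 + 0.7507 + 0.8303) / 4 = 0.735

0.735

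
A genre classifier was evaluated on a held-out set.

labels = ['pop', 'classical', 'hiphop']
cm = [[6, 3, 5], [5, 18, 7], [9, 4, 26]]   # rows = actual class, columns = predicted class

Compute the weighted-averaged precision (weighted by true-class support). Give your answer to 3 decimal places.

Per-class precision (TP/(TP+FP)):
  pop: TP=6, FP=5+9=14 → 6/20 = 0.3000
  classical: TP=18, FP=3+4=7 → 18/25 = 0.7200
  hiphop: TP=26, FP=5+7=12 → 26/38 = 0.6842
Weighted-precision = Σ (supportᵢ/N)·precisionᵢ with N=83: (14/83)·0.3000 + (30/83)·0.7200 + (39/83)·0.6842 = 0.632

0.632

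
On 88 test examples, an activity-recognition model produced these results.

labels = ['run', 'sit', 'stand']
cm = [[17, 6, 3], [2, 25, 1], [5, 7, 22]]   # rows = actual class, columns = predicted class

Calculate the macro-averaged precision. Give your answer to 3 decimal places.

0.737

Per-class precision (TP/(TP+FP)):
  run: TP=17, FP=2+5=7 → 17/24 = 0.7083
  sit: TP=25, FP=6+7=13 → 25/38 = 0.6579
  stand: TP=22, FP=3+1=4 → 22/26 = 0.8462
Macro-precision = mean = (0.7083 + 0.6579 + 0.8462) / 3 = 0.737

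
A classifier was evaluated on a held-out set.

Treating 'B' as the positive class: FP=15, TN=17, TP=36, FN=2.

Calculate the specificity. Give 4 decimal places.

Specificity = TN/(TN+FP) = 17/(17+15) = 0.5313

0.5313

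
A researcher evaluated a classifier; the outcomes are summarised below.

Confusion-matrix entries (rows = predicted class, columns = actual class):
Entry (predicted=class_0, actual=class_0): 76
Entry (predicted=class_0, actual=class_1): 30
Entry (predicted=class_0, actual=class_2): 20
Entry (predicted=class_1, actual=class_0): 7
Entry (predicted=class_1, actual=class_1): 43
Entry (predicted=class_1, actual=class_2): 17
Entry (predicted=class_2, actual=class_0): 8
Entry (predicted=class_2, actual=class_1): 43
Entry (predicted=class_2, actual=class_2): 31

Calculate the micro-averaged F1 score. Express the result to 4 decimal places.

0.5455

Micro-averaging pools counts across classes: ΣTP=150, ΣFP=125, ΣFN=125.
Micro-F1 score = 2·TP/(2·TP+FP+FN) on pooled counts = 0.5455 (equals overall accuracy in single-label multiclass).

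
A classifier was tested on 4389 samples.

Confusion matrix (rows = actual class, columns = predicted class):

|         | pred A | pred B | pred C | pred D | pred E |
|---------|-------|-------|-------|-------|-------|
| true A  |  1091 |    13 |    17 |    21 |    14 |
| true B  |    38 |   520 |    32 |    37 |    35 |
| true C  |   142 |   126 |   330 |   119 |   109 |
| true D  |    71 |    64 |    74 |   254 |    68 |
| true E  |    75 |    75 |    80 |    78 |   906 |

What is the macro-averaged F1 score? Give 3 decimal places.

Per-class F1 score (2·TP/(2·TP+FP+FN)):
  A: TP=1091, FP=38+142+71+75=326, FN=13+17+21+14=65 → 2182/2573 = 0.8480
  B: TP=520, FP=13+126+64+75=278, FN=38+32+37+35=142 → 1040/1460 = 0.7123
  C: TP=330, FP=17+32+74+80=203, FN=142+126+119+109=496 → 660/1359 = 0.4857
  D: TP=254, FP=21+37+119+78=255, FN=71+64+74+68=277 → 508/1040 = 0.4885
  E: TP=906, FP=14+35+109+68=226, FN=75+75+80+78=308 → 1812/2346 = 0.7724
Macro-F1 score = mean = (0.8480 + 0.7123 + 0.4857 + 0.4885 + 0.7724) / 5 = 0.661

0.661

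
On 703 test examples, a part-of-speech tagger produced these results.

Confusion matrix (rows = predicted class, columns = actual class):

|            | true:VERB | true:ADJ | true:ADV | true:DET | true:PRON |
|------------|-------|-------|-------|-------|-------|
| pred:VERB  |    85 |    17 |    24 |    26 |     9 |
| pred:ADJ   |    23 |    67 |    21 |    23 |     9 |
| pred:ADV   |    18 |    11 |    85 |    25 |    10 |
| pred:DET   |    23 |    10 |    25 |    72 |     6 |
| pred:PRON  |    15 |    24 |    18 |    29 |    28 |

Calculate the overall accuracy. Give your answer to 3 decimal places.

Accuracy = trace / total = (85+67+85+72+28=337) / 703 = 337/703 = 0.479

0.479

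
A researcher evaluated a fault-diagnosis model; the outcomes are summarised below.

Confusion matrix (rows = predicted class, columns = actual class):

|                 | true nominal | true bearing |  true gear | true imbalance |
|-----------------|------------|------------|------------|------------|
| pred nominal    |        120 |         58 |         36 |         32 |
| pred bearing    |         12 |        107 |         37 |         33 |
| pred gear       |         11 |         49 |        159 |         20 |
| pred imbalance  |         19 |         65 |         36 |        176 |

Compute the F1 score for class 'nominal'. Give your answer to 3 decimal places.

0.588

One-vs-rest for 'nominal': TP = diagonal; FP = other classes predicted 'nominal'; FN = 'nominal' predicted as other.
F1 score = 2·TP/(2·TP+FP+FN).
nominal: TP=120, FP=58+36+32=126, FN=12+11+19=42 → 240/408 = 0.5882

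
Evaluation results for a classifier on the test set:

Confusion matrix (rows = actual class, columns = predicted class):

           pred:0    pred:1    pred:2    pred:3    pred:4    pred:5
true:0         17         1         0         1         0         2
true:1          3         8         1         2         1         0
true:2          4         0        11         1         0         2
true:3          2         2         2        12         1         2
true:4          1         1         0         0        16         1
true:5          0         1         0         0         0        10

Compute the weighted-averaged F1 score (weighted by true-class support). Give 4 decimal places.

Per-class F1 score (2·TP/(2·TP+FP+FN)):
  0: TP=17, FP=3+4+2+1+0=10, FN=1+0+1+0+2=4 → 34/48 = 0.70833
  1: TP=8, FP=1+0+2+1+1=5, FN=3+1+2+1+0=7 → 16/28 = 0.57143
  2: TP=11, FP=0+1+2+0+0=3, FN=4+0+1+0+2=7 → 22/32 = 0.68750
  3: TP=12, FP=1+2+1+0+0=4, FN=2+2+2+1+2=9 → 24/37 = 0.64865
  4: TP=16, FP=0+1+0+1+0=2, FN=1+1+0+0+1=3 → 32/37 = 0.86486
  5: TP=10, FP=2+0+2+2+1=7, FN=0+1+0+0+0=1 → 20/28 = 0.71429
Weighted-F1 score = Σ (supportᵢ/N)·F1 scoreᵢ with N=105: (21/105)·0.70833 + (15/105)·0.57143 + (18/105)·0.68750 + (21/105)·0.64865 + (19/105)·0.86486 + (11/105)·0.71429 = 0.7022

0.7022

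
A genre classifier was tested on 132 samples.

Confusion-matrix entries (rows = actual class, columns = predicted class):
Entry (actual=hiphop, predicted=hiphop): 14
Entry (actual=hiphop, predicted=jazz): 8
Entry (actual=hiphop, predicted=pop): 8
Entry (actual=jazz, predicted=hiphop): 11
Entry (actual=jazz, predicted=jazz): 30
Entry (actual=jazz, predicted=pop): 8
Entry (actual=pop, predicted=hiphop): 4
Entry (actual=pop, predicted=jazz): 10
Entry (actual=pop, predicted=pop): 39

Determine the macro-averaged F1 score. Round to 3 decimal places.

Per-class F1 score (2·TP/(2·TP+FP+FN)):
  hiphop: TP=14, FP=11+4=15, FN=8+8=16 → 28/59 = 0.4746
  jazz: TP=30, FP=8+10=18, FN=11+8=19 → 60/97 = 0.6186
  pop: TP=39, FP=8+8=16, FN=4+10=14 → 78/108 = 0.7222
Macro-F1 score = mean = (0.4746 + 0.6186 + 0.7222) / 3 = 0.605

0.605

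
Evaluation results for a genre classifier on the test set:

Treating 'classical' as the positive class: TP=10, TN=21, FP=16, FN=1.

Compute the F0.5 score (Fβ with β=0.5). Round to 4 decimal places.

Fβ = (1+β²)·TP / ((1+β²)·TP + β²·FN + FP), with β²=1/4
= 1.25·10 / (1.25·10 + 0.25·1 + 16) = 0.4348

0.4348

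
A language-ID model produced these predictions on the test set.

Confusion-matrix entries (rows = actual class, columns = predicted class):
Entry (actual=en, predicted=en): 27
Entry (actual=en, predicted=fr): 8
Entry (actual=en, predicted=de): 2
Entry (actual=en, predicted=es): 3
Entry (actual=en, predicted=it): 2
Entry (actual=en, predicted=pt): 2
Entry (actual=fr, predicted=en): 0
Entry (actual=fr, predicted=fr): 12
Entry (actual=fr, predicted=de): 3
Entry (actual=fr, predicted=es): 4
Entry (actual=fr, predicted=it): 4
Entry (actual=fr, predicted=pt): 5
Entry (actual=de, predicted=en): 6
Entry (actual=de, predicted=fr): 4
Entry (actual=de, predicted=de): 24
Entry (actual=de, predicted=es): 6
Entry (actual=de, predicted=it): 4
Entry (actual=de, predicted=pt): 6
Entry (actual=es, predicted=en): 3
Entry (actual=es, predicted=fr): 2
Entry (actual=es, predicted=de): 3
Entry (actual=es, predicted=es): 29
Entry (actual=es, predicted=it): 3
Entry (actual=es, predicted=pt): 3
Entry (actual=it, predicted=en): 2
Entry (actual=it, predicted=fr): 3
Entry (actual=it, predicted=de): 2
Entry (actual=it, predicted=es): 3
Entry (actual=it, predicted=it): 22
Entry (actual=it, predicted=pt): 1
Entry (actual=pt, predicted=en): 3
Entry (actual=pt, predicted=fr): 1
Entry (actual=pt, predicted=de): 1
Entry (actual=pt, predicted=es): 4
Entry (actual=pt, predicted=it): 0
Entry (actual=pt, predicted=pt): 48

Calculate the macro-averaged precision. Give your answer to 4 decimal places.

Per-class precision (TP/(TP+FP)):
  en: TP=27, FP=0+6+3+2+3=14 → 27/41 = 0.65854
  fr: TP=12, FP=8+4+2+3+1=18 → 12/30 = 0.40000
  de: TP=24, FP=2+3+3+2+1=11 → 24/35 = 0.68571
  es: TP=29, FP=3+4+6+3+4=20 → 29/49 = 0.59184
  it: TP=22, FP=2+4+4+3+0=13 → 22/35 = 0.62857
  pt: TP=48, FP=2+5+6+3+1=17 → 48/65 = 0.73846
Macro-precision = mean = (0.65854 + 0.40000 + 0.68571 + 0.59184 + 0.62857 + 0.73846) / 6 = 0.6172

0.6172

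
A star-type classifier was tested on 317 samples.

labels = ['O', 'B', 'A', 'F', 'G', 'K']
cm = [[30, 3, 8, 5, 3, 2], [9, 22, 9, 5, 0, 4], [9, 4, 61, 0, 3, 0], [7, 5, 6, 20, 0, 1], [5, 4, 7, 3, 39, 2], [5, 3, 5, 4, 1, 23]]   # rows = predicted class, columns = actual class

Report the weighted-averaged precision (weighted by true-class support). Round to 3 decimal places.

Per-class precision (TP/(TP+FP)):
  O: TP=30, FP=3+8+5+3+2=21 → 30/51 = 0.5882
  B: TP=22, FP=9+9+5+0+4=27 → 22/49 = 0.4490
  A: TP=61, FP=9+4+0+3+0=16 → 61/77 = 0.7922
  F: TP=20, FP=7+5+6+0+1=19 → 20/39 = 0.5128
  G: TP=39, FP=5+4+7+3+2=21 → 39/60 = 0.6500
  K: TP=23, FP=5+3+5+4+1=18 → 23/41 = 0.5610
Weighted-precision = Σ (supportᵢ/N)·precisionᵢ with N=317: (65/317)·0.5882 + (41/317)·0.4490 + (96/317)·0.7922 + (37/317)·0.5128 + (46/317)·0.6500 + (32/317)·0.5610 = 0.629

0.629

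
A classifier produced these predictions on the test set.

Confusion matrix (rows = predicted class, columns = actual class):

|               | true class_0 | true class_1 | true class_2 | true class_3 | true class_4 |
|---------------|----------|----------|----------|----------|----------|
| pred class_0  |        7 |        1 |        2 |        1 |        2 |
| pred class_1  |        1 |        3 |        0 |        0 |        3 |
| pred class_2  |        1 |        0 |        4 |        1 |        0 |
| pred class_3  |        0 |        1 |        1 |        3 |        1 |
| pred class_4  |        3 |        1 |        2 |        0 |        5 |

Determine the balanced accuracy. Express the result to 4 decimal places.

Balanced accuracy = mean of per-class recall.
  class_0: recall = 7/12 = 0.58333
  class_1: recall = 3/6 = 0.50000
  class_2: recall = 4/9 = 0.44444
  class_3: recall = 3/5 = 0.60000
  class_4: recall = 5/11 = 0.45455
Mean = (0.58333 + 0.50000 + 0.44444 + 0.60000 + 0.45455) / 5 = 0.5165

0.5165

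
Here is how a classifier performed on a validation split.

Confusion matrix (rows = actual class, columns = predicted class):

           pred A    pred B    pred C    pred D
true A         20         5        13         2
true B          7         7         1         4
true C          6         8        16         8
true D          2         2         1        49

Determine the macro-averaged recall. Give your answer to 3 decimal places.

0.549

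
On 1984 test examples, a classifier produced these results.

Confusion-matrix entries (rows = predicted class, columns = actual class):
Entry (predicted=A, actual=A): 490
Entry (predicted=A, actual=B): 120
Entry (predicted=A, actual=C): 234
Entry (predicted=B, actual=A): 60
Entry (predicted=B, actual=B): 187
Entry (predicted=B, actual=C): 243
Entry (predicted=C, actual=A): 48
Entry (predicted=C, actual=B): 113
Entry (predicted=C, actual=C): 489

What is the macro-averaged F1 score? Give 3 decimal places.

0.565

Per-class F1 score (2·TP/(2·TP+FP+FN)):
  A: TP=490, FP=120+234=354, FN=60+48=108 → 980/1442 = 0.6796
  B: TP=187, FP=60+243=303, FN=120+113=233 → 374/910 = 0.4110
  C: TP=489, FP=48+113=161, FN=234+243=477 → 978/1616 = 0.6052
Macro-F1 score = mean = (0.6796 + 0.4110 + 0.6052) / 3 = 0.565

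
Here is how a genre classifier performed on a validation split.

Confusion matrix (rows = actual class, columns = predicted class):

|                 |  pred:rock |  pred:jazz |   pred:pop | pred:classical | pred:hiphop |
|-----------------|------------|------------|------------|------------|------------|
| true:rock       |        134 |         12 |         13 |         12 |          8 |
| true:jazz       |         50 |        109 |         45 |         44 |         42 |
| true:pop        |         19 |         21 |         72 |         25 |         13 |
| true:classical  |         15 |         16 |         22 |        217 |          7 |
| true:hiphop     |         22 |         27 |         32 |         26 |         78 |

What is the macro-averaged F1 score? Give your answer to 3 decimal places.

0.544

Per-class F1 score (2·TP/(2·TP+FP+FN)):
  rock: TP=134, FP=50+19+15+22=106, FN=12+13+12+8=45 → 268/419 = 0.6396
  jazz: TP=109, FP=12+21+16+27=76, FN=50+45+44+42=181 → 218/475 = 0.4589
  pop: TP=72, FP=13+45+22+32=112, FN=19+21+25+13=78 → 144/334 = 0.4311
  classical: TP=217, FP=12+44+25+26=107, FN=15+16+22+7=60 → 434/601 = 0.7221
  hiphop: TP=78, FP=8+42+13+7=70, FN=22+27+32+26=107 → 156/333 = 0.4685
Macro-F1 score = mean = (0.6396 + 0.4589 + 0.4311 + 0.7221 + 0.4685) / 5 = 0.544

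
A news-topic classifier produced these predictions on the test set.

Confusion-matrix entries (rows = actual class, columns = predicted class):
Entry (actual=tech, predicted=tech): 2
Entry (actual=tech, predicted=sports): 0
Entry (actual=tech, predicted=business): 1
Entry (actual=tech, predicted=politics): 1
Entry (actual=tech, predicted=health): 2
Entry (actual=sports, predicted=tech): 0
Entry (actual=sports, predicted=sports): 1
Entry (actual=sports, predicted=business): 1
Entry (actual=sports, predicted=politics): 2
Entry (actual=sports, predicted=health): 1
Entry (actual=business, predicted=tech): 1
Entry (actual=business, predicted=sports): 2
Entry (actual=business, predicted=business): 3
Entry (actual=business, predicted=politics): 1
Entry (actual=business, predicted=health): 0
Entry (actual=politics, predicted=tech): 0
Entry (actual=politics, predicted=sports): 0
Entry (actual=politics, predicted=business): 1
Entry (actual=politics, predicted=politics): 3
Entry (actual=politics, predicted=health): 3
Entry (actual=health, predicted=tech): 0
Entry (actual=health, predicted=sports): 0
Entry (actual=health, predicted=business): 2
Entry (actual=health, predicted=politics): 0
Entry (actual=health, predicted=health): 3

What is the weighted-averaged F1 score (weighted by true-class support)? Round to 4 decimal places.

0.3953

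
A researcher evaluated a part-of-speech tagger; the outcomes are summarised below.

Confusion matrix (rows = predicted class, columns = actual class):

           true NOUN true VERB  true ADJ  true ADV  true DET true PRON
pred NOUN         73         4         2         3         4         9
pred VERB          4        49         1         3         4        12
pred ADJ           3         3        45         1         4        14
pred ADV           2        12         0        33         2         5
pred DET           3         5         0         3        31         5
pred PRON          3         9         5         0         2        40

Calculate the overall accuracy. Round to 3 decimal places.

Accuracy = trace / total = (73+49+45+33+31+40=271) / 398 = 271/398 = 0.681

0.681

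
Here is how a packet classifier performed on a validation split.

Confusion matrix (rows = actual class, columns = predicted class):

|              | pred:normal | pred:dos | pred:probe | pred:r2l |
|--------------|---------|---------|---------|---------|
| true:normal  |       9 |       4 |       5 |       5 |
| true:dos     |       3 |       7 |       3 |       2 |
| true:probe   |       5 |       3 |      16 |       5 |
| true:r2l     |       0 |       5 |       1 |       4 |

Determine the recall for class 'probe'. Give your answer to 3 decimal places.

0.552

recall = TP/(TP+FN).
probe: TP=16, FN=5+3+5=13 → 16/29 = 0.5517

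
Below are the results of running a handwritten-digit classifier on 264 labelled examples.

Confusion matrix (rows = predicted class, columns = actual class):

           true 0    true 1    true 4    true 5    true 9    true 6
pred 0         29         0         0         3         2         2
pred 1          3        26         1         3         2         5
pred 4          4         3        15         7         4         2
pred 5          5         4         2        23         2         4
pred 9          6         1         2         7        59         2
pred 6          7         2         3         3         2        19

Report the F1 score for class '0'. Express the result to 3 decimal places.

0.644

F1 score = 2·TP/(2·TP+FP+FN).
0: TP=29, FP=0+0+3+2+2=7, FN=3+4+5+6+7=25 → 58/90 = 0.6444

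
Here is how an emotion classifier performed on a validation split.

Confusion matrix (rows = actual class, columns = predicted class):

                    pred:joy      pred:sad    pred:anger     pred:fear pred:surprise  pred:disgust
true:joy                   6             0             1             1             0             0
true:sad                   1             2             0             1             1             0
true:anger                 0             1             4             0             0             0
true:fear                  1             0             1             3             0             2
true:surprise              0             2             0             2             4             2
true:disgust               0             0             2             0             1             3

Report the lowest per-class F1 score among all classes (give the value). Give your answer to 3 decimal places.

Per-class F1 score (2·TP/(2·TP+FP+FN)):
  joy: TP=6, FP=1+0+1+0+0=2, FN=0+1+1+0+0=2 → 12/16 = 0.7500
  sad: TP=2, FP=0+1+0+2+0=3, FN=1+0+1+1+0=3 → 4/10 = 0.4000
  anger: TP=4, FP=1+0+1+0+2=4, FN=0+1+0+0+0=1 → 8/13 = 0.6154
  fear: TP=3, FP=1+1+0+2+0=4, FN=1+0+1+0+2=4 → 6/14 = 0.4286
  surprise: TP=4, FP=0+1+0+0+1=2, FN=0+2+0+2+2=6 → 8/16 = 0.5000
  disgust: TP=3, FP=0+0+0+2+2=4, FN=0+0+2+0+1=3 → 6/13 = 0.4615
Lowest is class 'sad' with F1 score = 0.400.

0.400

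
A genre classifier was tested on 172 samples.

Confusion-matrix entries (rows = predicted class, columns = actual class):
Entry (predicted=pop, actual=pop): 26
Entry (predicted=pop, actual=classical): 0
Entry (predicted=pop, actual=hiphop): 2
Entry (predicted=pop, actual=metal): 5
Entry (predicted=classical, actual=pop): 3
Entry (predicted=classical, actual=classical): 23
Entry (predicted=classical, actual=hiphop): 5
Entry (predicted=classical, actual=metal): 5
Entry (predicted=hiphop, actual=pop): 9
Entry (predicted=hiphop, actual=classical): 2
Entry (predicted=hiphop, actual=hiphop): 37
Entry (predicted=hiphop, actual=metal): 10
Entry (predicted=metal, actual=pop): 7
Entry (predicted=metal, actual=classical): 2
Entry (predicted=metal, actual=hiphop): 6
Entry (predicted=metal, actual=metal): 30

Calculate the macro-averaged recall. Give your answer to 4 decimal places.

0.6924

Per-class recall (TP/(TP+FN)):
  pop: TP=26, FN=3+9+7=19 → 26/45 = 0.57778
  classical: TP=23, FN=0+2+2=4 → 23/27 = 0.85185
  hiphop: TP=37, FN=2+5+6=13 → 37/50 = 0.74000
  metal: TP=30, FN=5+5+10=20 → 30/50 = 0.60000
Macro-recall = mean = (0.57778 + 0.85185 + 0.74000 + 0.60000) / 4 = 0.6924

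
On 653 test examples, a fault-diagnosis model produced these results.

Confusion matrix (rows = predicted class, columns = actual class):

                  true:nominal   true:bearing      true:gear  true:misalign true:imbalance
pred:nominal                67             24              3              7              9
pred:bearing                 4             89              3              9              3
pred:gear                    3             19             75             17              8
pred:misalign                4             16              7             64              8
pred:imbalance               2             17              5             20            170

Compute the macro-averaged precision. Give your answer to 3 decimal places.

Per-class precision (TP/(TP+FP)):
  nominal: TP=67, FP=24+3+7+9=43 → 67/110 = 0.6091
  bearing: TP=89, FP=4+3+9+3=19 → 89/108 = 0.8241
  gear: TP=75, FP=3+19+17+8=47 → 75/122 = 0.6148
  misalign: TP=64, FP=4+16+7+8=35 → 64/99 = 0.6465
  imbalance: TP=170, FP=2+17+5+20=44 → 170/214 = 0.7944
Macro-precision = mean = (0.6091 + 0.8241 + 0.6148 + 0.6465 + 0.7944) / 5 = 0.698

0.698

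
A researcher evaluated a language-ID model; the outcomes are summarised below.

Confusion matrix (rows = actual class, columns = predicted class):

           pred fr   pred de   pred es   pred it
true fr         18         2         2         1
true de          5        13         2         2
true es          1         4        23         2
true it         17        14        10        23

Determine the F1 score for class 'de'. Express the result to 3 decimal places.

Take TP from the diagonal, FP from the rest of the 'de' prediction marginal, FN from the rest of the 'de' actual marginal.
F1 score = 2·TP/(2·TP+FP+FN).
de: TP=13, FP=2+4+14=20, FN=5+2+2=9 → 26/55 = 0.4727

0.473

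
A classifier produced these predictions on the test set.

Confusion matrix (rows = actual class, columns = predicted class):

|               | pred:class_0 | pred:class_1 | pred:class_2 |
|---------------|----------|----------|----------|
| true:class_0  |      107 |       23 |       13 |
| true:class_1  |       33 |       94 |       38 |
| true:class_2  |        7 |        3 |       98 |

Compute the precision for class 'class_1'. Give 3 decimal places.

precision = TP/(TP+FP).
class_1: TP=94, FP=23+3=26 → 94/120 = 0.7833

0.783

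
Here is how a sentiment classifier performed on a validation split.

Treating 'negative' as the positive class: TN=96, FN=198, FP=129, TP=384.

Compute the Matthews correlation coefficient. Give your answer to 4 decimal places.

MCC = (TP·TN − FP·FN) / √((TP+FP)(TP+FN)(TN+FP)(TN+FN))
Numerator = 384·96 − 129·198 = 11322
Denominator = √(513·582·225·294) = √19750140900 = 140535.1945
MCC = 11322 / 140535.1945 = 0.0806

0.0806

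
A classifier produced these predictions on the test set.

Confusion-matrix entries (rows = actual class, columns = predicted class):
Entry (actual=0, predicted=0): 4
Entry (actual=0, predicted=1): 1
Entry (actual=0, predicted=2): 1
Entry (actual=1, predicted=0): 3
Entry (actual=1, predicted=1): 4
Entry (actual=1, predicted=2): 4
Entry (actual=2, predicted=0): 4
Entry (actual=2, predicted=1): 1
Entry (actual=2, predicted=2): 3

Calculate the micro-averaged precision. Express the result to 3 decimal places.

0.440

Micro-averaging pools counts across classes: ΣTP=11, ΣFP=14, ΣFN=14.
Micro-precision = TP/(TP+FP) on pooled counts = 0.440 (equals overall accuracy in single-label multiclass).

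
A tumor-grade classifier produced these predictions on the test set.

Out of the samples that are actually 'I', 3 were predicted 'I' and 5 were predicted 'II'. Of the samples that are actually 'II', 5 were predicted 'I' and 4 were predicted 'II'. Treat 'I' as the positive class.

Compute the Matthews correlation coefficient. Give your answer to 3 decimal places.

-0.181

MCC = (TP·TN − FP·FN) / √((TP+FP)(TP+FN)(TN+FP)(TN+FN))
Numerator = 3·4 − 5·5 = -13
Denominator = √(8·8·9·9) = √5184 = 72.0000
MCC = -13 / 72.0000 = -0.181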